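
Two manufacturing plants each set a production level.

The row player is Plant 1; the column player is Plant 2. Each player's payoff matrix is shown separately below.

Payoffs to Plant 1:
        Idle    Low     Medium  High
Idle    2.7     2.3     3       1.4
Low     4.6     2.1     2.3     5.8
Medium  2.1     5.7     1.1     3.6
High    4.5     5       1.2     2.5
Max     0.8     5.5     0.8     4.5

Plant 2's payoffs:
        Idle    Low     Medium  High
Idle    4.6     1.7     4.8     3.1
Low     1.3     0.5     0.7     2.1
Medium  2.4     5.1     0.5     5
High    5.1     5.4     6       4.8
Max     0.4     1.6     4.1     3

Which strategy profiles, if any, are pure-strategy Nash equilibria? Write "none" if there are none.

(Idle, Medium); (Low, High); (Medium, Low)

Plant 1 against Idle: payoffs 2.7, 4.6, 2.1, 4.5, 0.8 → best response Low.
Plant 1 against Low: payoffs 2.3, 2.1, 5.7, 5, 5.5 → best response Medium.
Plant 1 against Medium: payoffs 3, 2.3, 1.1, 1.2, 0.8 → best response Idle.
Plant 1 against High: payoffs 1.4, 5.8, 3.6, 2.5, 4.5 → best response Low.
Plant 2 against Idle: payoffs 4.6, 1.7, 4.8, 3.1 → best response Medium.
Plant 2 against Low: payoffs 1.3, 0.5, 0.7, 2.1 → best response High.
Plant 2 against Medium: payoffs 2.4, 5.1, 0.5, 5 → best response Low.
Plant 2 against High: payoffs 5.1, 5.4, 6, 4.8 → best response Medium.
Plant 2 against Max: payoffs 0.4, 1.6, 4.1, 3 → best response Medium.
Mutual best responses: (Idle, Medium); (Low, High); (Medium, Low).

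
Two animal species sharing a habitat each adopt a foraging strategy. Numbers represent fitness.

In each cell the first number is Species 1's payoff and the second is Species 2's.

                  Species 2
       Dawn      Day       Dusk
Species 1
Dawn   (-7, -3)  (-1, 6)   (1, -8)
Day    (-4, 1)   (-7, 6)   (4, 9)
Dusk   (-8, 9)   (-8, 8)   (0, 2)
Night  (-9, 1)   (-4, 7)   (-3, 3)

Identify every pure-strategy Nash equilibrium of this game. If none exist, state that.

(Dawn, Dawn): Species 1 can switch to Day (-7 → -4). Not NE.
(Dawn, Day): Species 1 gets -1, best alternative -4; Species 2 gets 6, best alternative -3. No profitable deviation — NE.
(Dawn, Dusk): Species 1 can switch to Day (1 → 4). Not NE.
(Day, Dawn): Species 2 can switch to Day (1 → 6). Not NE.
(Day, Day): Species 1 can switch to Dawn (-7 → -1). Not NE.
(Day, Dusk): Species 1 gets 4, best alternative 1; Species 2 gets 9, best alternative 6. No profitable deviation — NE.
(Dusk, Dawn): Species 1 can switch to Dawn (-8 → -7). Not NE.
(Dusk, Day): Species 1 can switch to Dawn (-8 → -1). Not NE.
(Dusk, Dusk): Species 1 can switch to Dawn (0 → 1). Not NE.
(Night, Dawn): Species 1 can switch to Dawn (-9 → -7). Not NE.
(Night, Day): Species 1 can switch to Dawn (-4 → -1). Not NE.
(Night, Dusk): Species 1 can switch to Dawn (-3 → 1). Not NE.

The pure Nash equilibria are (Dawn, Day), (Day, Dusk).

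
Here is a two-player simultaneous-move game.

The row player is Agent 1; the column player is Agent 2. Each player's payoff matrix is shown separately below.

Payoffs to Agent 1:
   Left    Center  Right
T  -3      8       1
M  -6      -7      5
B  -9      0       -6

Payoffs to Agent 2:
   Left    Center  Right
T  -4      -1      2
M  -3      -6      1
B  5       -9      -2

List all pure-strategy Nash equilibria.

Mark each player's best response to every combination of opponents' strategies; a profile where every player is best-responding is a pure Nash equilibrium.
Agent 1 against Left: payoffs -3, -6, -9 → best response T.
Agent 1 against Center: payoffs 8, -7, 0 → best response T.
Agent 1 against Right: payoffs 1, 5, -6 → best response M.
Agent 2 against T: payoffs -4, -1, 2 → best response Right.
Agent 2 against M: payoffs -3, -6, 1 → best response Right.
Agent 2 against B: payoffs 5, -9, -2 → best response Left.
Mutual best responses: (M, Right).

(M, Right)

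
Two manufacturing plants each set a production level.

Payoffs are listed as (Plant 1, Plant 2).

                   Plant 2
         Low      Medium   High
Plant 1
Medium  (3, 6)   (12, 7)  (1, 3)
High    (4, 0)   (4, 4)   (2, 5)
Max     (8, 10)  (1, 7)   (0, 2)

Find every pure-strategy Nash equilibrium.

(Medium, Low): Plant 1 can switch to High (3 → 4). Not NE.
(Medium, Medium): Plant 1 gets 12, best alternative 4; Plant 2 gets 7, best alternative 6. No profitable deviation — NE.
(Medium, High): Plant 1 can switch to High (1 → 2). Not NE.
(High, Low): Plant 1 can switch to Max (4 → 8). Not NE.
(High, Medium): Plant 1 can switch to Medium (4 → 12). Not NE.
(High, High): Plant 1 gets 2, best alternative 1; Plant 2 gets 5, best alternative 4. No profitable deviation — NE.
(Max, Low): Plant 1 gets 8, best alternative 4; Plant 2 gets 10, best alternative 7. No profitable deviation — NE.
(Max, Medium): Plant 1 can switch to Medium (1 → 12). Not NE.
(Max, High): Plant 1 can switch to Medium (0 → 1). Not NE.

(Medium, Medium); (High, High); (Max, Low)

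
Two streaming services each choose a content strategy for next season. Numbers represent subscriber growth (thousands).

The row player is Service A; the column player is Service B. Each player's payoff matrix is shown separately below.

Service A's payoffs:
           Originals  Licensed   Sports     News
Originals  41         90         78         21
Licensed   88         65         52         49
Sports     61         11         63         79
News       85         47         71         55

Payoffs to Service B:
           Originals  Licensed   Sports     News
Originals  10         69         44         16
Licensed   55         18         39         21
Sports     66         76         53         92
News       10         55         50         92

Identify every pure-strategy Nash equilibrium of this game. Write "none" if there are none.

Pure-strategy Nash equilibria: (Originals, Licensed), (Licensed, Originals), (Sports, News)

Mark each player's best response to every combination of opponents' strategies; a profile where every player is best-responding is a pure Nash equilibrium.
Service A against Originals: payoffs 41, 88, 61, 85 → best response Licensed.
Service A against Licensed: payoffs 90, 65, 11, 47 → best response Originals.
Service A against Sports: payoffs 78, 52, 63, 71 → best response Originals.
Service A against News: payoffs 21, 49, 79, 55 → best response Sports.
Service B against Originals: payoffs 10, 69, 44, 16 → best response Licensed.
Service B against Licensed: payoffs 55, 18, 39, 21 → best response Originals.
Service B against Sports: payoffs 66, 76, 53, 92 → best response News.
Service B against News: payoffs 10, 55, 50, 92 → best response News.
Mutual best responses: (Originals, Licensed); (Licensed, Originals); (Sports, News).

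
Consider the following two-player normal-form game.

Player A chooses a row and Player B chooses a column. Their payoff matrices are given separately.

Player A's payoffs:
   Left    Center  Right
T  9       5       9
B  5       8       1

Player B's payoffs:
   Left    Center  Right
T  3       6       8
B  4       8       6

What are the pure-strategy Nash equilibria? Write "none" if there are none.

(T, Left): Player B can switch to Center (3 → 6). Not NE.
(T, Center): Player A can switch to B (5 → 8). Not NE.
(T, Right): Player A gets 9, best alternative 1; Player B gets 8, best alternative 6. No profitable deviation — NE.
(B, Left): Player A can switch to T (5 → 9). Not NE.
(B, Center): Player A gets 8, best alternative 5; Player B gets 8, best alternative 6. No profitable deviation — NE.
(B, Right): Player A can switch to T (1 → 9). Not NE.

Pure-strategy Nash equilibria: (T, Right) and (B, Center)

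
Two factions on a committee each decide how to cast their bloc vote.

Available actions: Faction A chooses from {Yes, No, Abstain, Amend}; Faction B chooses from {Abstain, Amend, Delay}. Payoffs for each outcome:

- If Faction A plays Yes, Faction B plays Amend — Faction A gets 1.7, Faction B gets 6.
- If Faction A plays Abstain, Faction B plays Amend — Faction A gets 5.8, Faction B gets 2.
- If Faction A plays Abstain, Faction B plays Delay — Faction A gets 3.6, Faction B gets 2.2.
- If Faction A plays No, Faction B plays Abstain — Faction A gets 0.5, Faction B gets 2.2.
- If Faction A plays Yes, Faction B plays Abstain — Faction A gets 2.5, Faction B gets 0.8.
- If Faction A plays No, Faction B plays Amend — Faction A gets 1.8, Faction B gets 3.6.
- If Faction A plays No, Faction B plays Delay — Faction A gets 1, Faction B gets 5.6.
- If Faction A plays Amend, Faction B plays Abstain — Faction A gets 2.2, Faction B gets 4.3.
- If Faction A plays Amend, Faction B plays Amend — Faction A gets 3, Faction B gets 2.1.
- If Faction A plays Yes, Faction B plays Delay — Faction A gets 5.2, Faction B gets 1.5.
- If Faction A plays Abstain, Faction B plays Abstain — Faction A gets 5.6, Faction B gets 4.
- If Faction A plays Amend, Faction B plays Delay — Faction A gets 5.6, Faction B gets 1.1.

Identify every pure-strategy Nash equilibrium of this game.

(Abstain, Abstain)

(Yes, Abstain): Faction A can switch to Abstain (2.5 → 5.6). Not NE.
(Yes, Amend): Faction A can switch to No (1.7 → 1.8). Not NE.
(Yes, Delay): Faction A can switch to Amend (5.2 → 5.6). Not NE.
(No, Abstain): Faction A can switch to Yes (0.5 → 2.5). Not NE.
(No, Amend): Faction A can switch to Abstain (1.8 → 5.8). Not NE.
(No, Delay): Faction A can switch to Yes (1 → 5.2). Not NE.
(Abstain, Abstain): Faction A gets 5.6, best alternative 2.5; Faction B gets 4, best alternative 2.2. No profitable deviation — NE.
(Abstain, Amend): Faction B can switch to Abstain (2 → 4). Not NE.
(Abstain, Delay): Faction A can switch to Yes (3.6 → 5.2). Not NE.
(The remaining 3 profiles each have a profitable deviation by the same check.)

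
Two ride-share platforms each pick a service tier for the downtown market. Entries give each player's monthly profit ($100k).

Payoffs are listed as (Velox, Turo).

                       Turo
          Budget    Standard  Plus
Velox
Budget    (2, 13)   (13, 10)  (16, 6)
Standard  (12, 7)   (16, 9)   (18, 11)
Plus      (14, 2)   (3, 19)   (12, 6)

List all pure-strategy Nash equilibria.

Velox against Budget: payoffs 2, 12, 14 → best response Plus.
Velox against Standard: payoffs 13, 16, 3 → best response Standard.
Velox against Plus: payoffs 16, 18, 12 → best response Standard.
Turo against Budget: payoffs 13, 10, 6 → best response Budget.
Turo against Standard: payoffs 7, 9, 11 → best response Plus.
Turo against Plus: payoffs 2, 19, 6 → best response Standard.
Mutual best responses: (Standard, Plus).

The unique pure-strategy Nash equilibrium is (Standard, Plus).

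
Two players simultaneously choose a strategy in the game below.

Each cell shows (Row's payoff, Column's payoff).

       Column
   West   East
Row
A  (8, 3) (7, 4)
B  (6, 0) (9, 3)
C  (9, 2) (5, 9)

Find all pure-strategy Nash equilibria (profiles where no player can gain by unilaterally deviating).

(B, East)

Row against West: payoffs 8, 6, 9 → best response C.
Row against East: payoffs 7, 9, 5 → best response B.
Column against A: payoffs 3, 4 → best response East.
Column against B: payoffs 0, 3 → best response East.
Column against C: payoffs 2, 9 → best response East.
Mutual best responses: (B, East).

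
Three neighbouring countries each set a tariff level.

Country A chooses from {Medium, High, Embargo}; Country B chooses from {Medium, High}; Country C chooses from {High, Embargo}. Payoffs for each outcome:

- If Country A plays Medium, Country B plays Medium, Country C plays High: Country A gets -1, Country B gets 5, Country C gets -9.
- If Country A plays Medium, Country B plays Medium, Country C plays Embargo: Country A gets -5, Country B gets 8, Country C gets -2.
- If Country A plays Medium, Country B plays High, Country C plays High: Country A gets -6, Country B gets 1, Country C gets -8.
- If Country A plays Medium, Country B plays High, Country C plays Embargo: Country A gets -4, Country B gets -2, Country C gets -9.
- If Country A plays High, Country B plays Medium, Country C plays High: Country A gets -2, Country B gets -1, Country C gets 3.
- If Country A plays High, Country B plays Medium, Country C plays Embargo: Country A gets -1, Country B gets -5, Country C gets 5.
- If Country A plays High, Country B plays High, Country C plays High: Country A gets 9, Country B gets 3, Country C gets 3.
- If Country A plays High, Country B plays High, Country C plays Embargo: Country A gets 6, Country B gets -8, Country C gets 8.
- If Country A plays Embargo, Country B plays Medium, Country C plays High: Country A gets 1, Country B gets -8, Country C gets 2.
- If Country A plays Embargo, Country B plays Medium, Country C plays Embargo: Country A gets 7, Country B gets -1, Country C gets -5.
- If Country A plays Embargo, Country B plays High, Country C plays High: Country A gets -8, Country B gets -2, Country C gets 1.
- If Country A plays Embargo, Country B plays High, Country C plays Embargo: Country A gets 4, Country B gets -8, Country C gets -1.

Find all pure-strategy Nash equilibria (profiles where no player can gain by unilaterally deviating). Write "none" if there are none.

No pure-strategy Nash equilibrium.

Country A against (Medium, High): payoffs -1, -2, 1 → best response Embargo.
Country A against (Medium, Embargo): payoffs -5, -1, 7 → best response Embargo.
Country A against (High, High): payoffs -6, 9, -8 → best response High.
Country A against (High, Embargo): payoffs -4, 6, 4 → best response High.
Country B against (Medium, High): payoffs 5, 1 → best response Medium.
Country B against (Medium, Embargo): payoffs 8, -2 → best response Medium.
Country B against (High, High): payoffs -1, 3 → best response High.
Country B against (High, Embargo): payoffs -5, -8 → best response Medium.
Country B against (Embargo, High): payoffs -8, -2 → best response High.
Country B against (Embargo, Embargo): payoffs -1, -8 → best response Medium.
Country C against (Medium, Medium): payoffs -9, -2 → best response Embargo.
Country C against (Medium, High): payoffs -8, -9 → best response High.
Country C against (High, Medium): payoffs 3, 5 → best response Embargo.
Country C against (High, High): payoffs 3, 8 → best response Embargo.
Country C against (Embargo, Medium): payoffs 2, -5 → best response High.
Country C against (Embargo, High): payoffs 1, -1 → best response High.
No profile is a mutual best response for all players.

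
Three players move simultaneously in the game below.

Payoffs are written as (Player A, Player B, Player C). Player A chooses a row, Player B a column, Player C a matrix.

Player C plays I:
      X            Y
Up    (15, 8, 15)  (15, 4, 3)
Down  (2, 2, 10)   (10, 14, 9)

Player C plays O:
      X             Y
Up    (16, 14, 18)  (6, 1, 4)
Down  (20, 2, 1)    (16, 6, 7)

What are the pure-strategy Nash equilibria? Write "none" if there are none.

none

(Up, X, I): Player C can switch to O (15 → 18). Not NE.
(Up, X, O): Player A can switch to Down (16 → 20). Not NE.
(Up, Y, I): Player B can switch to X (4 → 8). Not NE.
(Up, Y, O): Player A can switch to Down (6 → 16). Not NE.
(Down, X, I): Player A can switch to Up (2 → 15). Not NE.
(Down, X, O): Player B can switch to Y (2 → 6). Not NE.
(The remaining 2 profiles each have a profitable deviation by the same check.)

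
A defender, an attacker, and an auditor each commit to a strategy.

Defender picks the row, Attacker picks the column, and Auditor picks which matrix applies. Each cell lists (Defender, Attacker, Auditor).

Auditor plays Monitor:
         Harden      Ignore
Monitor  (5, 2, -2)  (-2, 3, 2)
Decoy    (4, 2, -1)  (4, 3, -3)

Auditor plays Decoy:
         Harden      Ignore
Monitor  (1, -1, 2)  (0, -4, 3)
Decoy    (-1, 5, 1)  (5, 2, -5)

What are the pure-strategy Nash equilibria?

Pure-strategy Nash equilibria: (Monitor, Harden, Decoy); (Decoy, Ignore, Monitor)

Mark each player's best response to every combination of opponents' strategies; a profile where every player is best-responding is a pure Nash equilibrium.
Defender against (Harden, Monitor): payoffs 5, 4 → best response Monitor.
Defender against (Harden, Decoy): payoffs 1, -1 → best response Monitor.
Defender against (Ignore, Monitor): payoffs -2, 4 → best response Decoy.
Defender against (Ignore, Decoy): payoffs 0, 5 → best response Decoy.
Attacker against (Monitor, Monitor): payoffs 2, 3 → best response Ignore.
Attacker against (Monitor, Decoy): payoffs -1, -4 → best response Harden.
Attacker against (Decoy, Monitor): payoffs 2, 3 → best response Ignore.
Attacker against (Decoy, Decoy): payoffs 5, 2 → best response Harden.
Auditor against (Monitor, Harden): payoffs -2, 2 → best response Decoy.
Auditor against (Monitor, Ignore): payoffs 2, 3 → best response Decoy.
Auditor against (Decoy, Harden): payoffs -1, 1 → best response Decoy.
Auditor against (Decoy, Ignore): payoffs -3, -5 → best response Monitor.
Mutual best responses: (Monitor, Harden, Decoy); (Decoy, Ignore, Monitor).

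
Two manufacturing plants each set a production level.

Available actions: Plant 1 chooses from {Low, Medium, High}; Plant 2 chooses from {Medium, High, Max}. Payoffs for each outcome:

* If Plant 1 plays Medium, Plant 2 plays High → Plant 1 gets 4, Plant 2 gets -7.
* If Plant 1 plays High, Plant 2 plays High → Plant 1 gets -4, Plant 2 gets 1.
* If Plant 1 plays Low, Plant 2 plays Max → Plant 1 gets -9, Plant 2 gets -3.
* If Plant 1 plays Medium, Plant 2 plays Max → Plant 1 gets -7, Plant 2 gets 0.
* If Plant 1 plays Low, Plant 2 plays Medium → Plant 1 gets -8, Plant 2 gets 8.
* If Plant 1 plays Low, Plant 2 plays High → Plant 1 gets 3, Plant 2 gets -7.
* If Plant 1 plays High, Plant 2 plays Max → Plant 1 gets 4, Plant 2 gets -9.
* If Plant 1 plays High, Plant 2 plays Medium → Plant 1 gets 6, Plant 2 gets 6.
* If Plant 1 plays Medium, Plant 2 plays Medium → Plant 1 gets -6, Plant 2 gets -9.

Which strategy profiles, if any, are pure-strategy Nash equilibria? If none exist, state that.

Mark each player's best response to every combination of opponents' strategies; a profile where every player is best-responding is a pure Nash equilibrium.
Plant 1 against Medium: payoffs -8, -6, 6 → best response High.
Plant 1 against High: payoffs 3, 4, -4 → best response Medium.
Plant 1 against Max: payoffs -9, -7, 4 → best response High.
Plant 2 against Low: payoffs 8, -7, -3 → best response Medium.
Plant 2 against Medium: payoffs -9, -7, 0 → best response Max.
Plant 2 against High: payoffs 6, 1, -9 → best response Medium.
Mutual best responses: (High, Medium).

Pure NE: (High, Medium)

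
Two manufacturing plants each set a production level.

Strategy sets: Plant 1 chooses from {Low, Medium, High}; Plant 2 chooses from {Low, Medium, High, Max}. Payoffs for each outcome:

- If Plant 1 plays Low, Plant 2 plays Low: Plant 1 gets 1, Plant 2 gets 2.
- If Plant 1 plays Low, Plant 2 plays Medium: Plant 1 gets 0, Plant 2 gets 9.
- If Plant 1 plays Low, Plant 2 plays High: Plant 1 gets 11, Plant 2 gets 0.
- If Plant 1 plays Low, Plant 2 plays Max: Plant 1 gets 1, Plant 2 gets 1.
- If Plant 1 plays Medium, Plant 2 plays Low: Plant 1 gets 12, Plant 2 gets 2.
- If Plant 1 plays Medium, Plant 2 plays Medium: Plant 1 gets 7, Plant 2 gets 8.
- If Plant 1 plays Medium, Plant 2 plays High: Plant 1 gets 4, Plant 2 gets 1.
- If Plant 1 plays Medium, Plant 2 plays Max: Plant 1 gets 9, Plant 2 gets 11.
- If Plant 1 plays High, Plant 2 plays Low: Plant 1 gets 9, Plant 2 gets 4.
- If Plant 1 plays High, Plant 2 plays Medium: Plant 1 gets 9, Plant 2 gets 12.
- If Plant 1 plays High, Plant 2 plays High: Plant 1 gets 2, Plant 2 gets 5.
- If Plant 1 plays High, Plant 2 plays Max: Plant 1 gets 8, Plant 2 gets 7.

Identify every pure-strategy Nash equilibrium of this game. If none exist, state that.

For each player, find the best response to each opponent profile; mutual best responses are the pure NE.
Plant 1 against Low: payoffs 1, 12, 9 → best response Medium.
Plant 1 against Medium: payoffs 0, 7, 9 → best response High.
Plant 1 against High: payoffs 11, 4, 2 → best response Low.
Plant 1 against Max: payoffs 1, 9, 8 → best response Medium.
Plant 2 against Low: payoffs 2, 9, 0, 1 → best response Medium.
Plant 2 against Medium: payoffs 2, 8, 1, 11 → best response Max.
Plant 2 against High: payoffs 4, 12, 5, 7 → best response Medium.
Mutual best responses: (Medium, Max); (High, Medium).

The pure Nash equilibria are (Medium, Max) and (High, Medium).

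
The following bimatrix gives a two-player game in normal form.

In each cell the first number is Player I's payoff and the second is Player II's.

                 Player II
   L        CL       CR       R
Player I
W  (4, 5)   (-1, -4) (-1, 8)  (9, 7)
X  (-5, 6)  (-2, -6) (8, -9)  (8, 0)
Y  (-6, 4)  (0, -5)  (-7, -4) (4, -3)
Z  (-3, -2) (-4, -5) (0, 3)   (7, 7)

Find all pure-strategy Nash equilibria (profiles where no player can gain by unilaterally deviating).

This game has no pure Nash equilibrium.

Player I against L: payoffs 4, -5, -6, -3 → best response W.
Player I against CL: payoffs -1, -2, 0, -4 → best response Y.
Player I against CR: payoffs -1, 8, -7, 0 → best response X.
Player I against R: payoffs 9, 8, 4, 7 → best response W.
Player II against W: payoffs 5, -4, 8, 7 → best response CR.
Player II against X: payoffs 6, -6, -9, 0 → best response L.
Player II against Y: payoffs 4, -5, -4, -3 → best response L.
Player II against Z: payoffs -2, -5, 3, 7 → best response R.
No profile is a mutual best response for all players.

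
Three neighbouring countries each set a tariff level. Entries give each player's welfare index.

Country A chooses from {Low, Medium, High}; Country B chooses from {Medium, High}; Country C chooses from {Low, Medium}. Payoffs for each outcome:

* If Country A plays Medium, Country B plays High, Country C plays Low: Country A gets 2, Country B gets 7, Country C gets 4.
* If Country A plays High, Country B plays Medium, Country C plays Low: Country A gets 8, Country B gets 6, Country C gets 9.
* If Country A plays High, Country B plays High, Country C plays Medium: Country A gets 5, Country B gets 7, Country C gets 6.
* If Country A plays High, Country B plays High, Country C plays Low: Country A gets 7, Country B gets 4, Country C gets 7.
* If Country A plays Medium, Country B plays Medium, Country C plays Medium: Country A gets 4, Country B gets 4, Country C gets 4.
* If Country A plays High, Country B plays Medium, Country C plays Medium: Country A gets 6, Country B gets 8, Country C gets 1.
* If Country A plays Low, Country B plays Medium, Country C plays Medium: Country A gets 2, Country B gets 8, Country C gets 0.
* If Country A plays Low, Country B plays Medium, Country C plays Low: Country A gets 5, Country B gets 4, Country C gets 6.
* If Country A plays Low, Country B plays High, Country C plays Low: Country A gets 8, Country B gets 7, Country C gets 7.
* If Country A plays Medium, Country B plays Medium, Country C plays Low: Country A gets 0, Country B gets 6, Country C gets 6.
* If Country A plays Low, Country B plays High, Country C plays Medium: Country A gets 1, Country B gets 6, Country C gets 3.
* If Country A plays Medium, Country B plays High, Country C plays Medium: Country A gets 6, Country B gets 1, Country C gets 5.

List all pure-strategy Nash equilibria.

For each strategy profile, look for a profitable unilateral deviation.
(Low, Medium, Low): Country A can switch to High (5 → 8). Not NE.
(Low, Medium, Medium): Country A can switch to Medium (2 → 4). Not NE.
(Low, High, Low): Country A gets 8, best alternative 7; Country B gets 7, best alternative 4; Country C gets 7, best alternative 3. No profitable deviation — NE.
(Low, High, Medium): Country A can switch to Medium (1 → 6). Not NE.
(Medium, Medium, Low): Country A can switch to Low (0 → 5). Not NE.
(Medium, Medium, Medium): Country A can switch to High (4 → 6). Not NE.
(Medium, High, Low): Country A can switch to Low (2 → 8). Not NE.
(High, Medium, Low): Country A gets 8, best alternative 5; Country B gets 6, best alternative 4; Country C gets 9, best alternative 1. No profitable deviation — NE.
(The remaining 4 profiles each have a profitable deviation by the same check.)

The pure Nash equilibria are (Low, High, Low); (High, Medium, Low).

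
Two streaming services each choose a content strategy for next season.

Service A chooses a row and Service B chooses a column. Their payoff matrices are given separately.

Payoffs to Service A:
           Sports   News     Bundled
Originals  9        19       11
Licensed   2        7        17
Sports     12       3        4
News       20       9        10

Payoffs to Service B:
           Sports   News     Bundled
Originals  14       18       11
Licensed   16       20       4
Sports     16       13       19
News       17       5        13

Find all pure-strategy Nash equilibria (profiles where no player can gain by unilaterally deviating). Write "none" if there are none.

(Originals, Sports): Service A can switch to Sports (9 → 12). Not NE.
(Originals, News): Service A gets 19, best alternative 9; Service B gets 18, best alternative 14. No profitable deviation — NE.
(Originals, Bundled): Service A can switch to Licensed (11 → 17). Not NE.
(Licensed, Sports): Service A can switch to Originals (2 → 9). Not NE.
(Licensed, News): Service A can switch to Originals (7 → 19). Not NE.
(Licensed, Bundled): Service B can switch to Sports (4 → 16). Not NE.
(Sports, Sports): Service A can switch to News (12 → 20). Not NE.
(Sports, News): Service A can switch to Originals (3 → 19). Not NE.
(Sports, Bundled): Service A can switch to Originals (4 → 11). Not NE.
(News, Sports): Service A gets 20, best alternative 12; Service B gets 17, best alternative 13. No profitable deviation — NE.
(News, News): Service A can switch to Originals (9 → 19). Not NE.
(News, Bundled): Service A can switch to Originals (10 → 11). Not NE.

The pure Nash equilibria are (Originals, News); (News, Sports).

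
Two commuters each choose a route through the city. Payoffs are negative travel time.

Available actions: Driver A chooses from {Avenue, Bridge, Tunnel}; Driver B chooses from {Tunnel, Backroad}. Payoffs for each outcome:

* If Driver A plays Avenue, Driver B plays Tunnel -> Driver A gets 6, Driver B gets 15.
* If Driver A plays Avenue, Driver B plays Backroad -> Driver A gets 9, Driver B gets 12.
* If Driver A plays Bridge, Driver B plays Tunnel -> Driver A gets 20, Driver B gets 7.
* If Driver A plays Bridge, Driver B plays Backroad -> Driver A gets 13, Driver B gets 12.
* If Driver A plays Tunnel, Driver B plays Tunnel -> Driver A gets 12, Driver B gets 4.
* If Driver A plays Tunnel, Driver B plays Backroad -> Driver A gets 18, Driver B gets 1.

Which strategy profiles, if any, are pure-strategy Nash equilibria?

Driver A against Tunnel: payoffs 6, 20, 12 → best response Bridge.
Driver A against Backroad: payoffs 9, 13, 18 → best response Tunnel.
Driver B against Avenue: payoffs 15, 12 → best response Tunnel.
Driver B against Bridge: payoffs 7, 12 → best response Backroad.
Driver B against Tunnel: payoffs 4, 1 → best response Tunnel.
No profile is a mutual best response for all players.

This game has no pure Nash equilibrium.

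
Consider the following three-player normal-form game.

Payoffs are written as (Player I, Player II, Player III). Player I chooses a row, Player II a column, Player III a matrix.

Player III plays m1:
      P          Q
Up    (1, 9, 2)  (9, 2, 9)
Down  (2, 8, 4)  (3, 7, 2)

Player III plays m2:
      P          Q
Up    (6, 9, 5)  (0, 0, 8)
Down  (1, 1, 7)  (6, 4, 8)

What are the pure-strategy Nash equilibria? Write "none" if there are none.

Check each profile: it is a Nash equilibrium iff no player can strictly gain by switching unilaterally.
(Up, P, m1): Player I can switch to Down (1 → 2). Not NE.
(Up, P, m2): Player I gets 6, best alternative 1; Player II gets 9, best alternative 0; Player III gets 5, best alternative 2. No profitable deviation — NE.
(Up, Q, m1): Player II can switch to P (2 → 9). Not NE.
(Up, Q, m2): Player I can switch to Down (0 → 6). Not NE.
(Down, P, m1): Player III can switch to m2 (4 → 7). Not NE.
(Down, P, m2): Player I can switch to Up (1 → 6). Not NE.
(Down, Q, m1): Player I can switch to Up (3 → 9). Not NE.
(Down, Q, m2): Player I gets 6, best alternative 0; Player II gets 4, best alternative 1; Player III gets 8, best alternative 2. No profitable deviation — NE.

Pure-strategy Nash equilibria: (Up, P, m2), (Down, Q, m2)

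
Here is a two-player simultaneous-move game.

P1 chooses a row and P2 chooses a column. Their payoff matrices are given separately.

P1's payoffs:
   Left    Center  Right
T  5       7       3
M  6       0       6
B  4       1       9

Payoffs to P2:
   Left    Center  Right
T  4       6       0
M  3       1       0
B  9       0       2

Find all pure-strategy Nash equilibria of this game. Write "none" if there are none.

For each strategy profile, look for a profitable unilateral deviation.
(T, Left): P1 can switch to M (5 → 6). Not NE.
(T, Center): P1 gets 7, best alternative 1; P2 gets 6, best alternative 4. No profitable deviation — NE.
(T, Right): P1 can switch to M (3 → 6). Not NE.
(M, Left): P1 gets 6, best alternative 5; P2 gets 3, best alternative 1. No profitable deviation — NE.
(M, Center): P1 can switch to T (0 → 7). Not NE.
(M, Right): P1 can switch to B (6 → 9). Not NE.
(B, Left): P1 can switch to T (4 → 5). Not NE.
(B, Center): P1 can switch to T (1 → 7). Not NE.
(B, Right): P2 can switch to Left (2 → 9). Not NE.

The pure Nash equilibria are (T, Center), (M, Left).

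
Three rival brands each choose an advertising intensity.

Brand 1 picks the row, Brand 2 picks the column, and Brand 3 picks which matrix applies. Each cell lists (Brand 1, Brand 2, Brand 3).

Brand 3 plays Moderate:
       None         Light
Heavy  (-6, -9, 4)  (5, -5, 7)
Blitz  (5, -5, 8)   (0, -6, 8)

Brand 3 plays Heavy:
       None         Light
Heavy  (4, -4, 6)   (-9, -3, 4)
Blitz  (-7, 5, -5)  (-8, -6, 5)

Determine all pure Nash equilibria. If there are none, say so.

(Heavy, Light, Moderate), (Blitz, None, Moderate)

Brand 1 against (None, Moderate): payoffs -6, 5 → best response Blitz.
Brand 1 against (None, Heavy): payoffs 4, -7 → best response Heavy.
Brand 1 against (Light, Moderate): payoffs 5, 0 → best response Heavy.
Brand 1 against (Light, Heavy): payoffs -9, -8 → best response Blitz.
Brand 2 against (Heavy, Moderate): payoffs -9, -5 → best response Light.
Brand 2 against (Heavy, Heavy): payoffs -4, -3 → best response Light.
Brand 2 against (Blitz, Moderate): payoffs -5, -6 → best response None.
Brand 2 against (Blitz, Heavy): payoffs 5, -6 → best response None.
Brand 3 against (Heavy, None): payoffs 4, 6 → best response Heavy.
Brand 3 against (Heavy, Light): payoffs 7, 4 → best response Moderate.
Brand 3 against (Blitz, None): payoffs 8, -5 → best response Moderate.
Brand 3 against (Blitz, Light): payoffs 8, 5 → best response Moderate.
Mutual best responses: (Heavy, Light, Moderate); (Blitz, None, Moderate).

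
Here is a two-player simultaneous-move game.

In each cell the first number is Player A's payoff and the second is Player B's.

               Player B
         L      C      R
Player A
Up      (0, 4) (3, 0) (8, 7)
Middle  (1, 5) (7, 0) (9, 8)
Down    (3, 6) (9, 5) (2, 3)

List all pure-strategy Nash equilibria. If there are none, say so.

For each player, find the best response to each opponent profile; mutual best responses are the pure NE.
Player A against L: payoffs 0, 1, 3 → best response Down.
Player A against C: payoffs 3, 7, 9 → best response Down.
Player A against R: payoffs 8, 9, 2 → best response Middle.
Player B against Up: payoffs 4, 0, 7 → best response R.
Player B against Middle: payoffs 5, 0, 8 → best response R.
Player B against Down: payoffs 6, 5, 3 → best response L.
Mutual best responses: (Middle, R); (Down, L).

The pure Nash equilibria are (Middle, R) and (Down, L).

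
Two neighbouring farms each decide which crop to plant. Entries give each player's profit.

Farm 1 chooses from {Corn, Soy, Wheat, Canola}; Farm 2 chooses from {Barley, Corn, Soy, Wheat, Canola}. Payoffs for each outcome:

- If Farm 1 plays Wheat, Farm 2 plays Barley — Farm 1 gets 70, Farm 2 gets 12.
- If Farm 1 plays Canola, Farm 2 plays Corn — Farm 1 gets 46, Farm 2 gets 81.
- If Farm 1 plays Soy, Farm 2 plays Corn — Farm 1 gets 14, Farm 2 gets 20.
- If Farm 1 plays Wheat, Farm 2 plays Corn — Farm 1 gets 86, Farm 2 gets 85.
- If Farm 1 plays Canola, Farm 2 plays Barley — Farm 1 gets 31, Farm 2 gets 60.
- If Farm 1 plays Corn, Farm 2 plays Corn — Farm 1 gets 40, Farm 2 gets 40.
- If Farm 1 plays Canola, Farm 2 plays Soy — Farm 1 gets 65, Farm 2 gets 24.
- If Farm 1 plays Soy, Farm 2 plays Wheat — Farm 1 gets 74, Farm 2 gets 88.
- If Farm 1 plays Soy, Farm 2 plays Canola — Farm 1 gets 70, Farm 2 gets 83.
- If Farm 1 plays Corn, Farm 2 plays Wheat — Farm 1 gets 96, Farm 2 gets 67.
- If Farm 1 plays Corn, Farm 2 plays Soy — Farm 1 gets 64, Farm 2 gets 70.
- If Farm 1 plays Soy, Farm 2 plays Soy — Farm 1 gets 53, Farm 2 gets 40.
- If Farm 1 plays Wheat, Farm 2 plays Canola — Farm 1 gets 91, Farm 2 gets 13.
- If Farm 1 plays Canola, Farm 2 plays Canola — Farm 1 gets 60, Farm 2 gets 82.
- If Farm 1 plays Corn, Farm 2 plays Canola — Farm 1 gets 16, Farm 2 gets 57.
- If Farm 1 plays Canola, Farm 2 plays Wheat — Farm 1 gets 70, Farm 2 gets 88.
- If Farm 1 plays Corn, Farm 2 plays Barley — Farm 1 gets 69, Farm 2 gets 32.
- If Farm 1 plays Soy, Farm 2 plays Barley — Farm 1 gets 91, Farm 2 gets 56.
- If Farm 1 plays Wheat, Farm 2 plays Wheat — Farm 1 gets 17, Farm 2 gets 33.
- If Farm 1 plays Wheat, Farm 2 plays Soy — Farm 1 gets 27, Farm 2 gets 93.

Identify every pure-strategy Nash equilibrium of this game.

(Corn, Barley): Farm 1 can switch to Soy (69 → 91). Not NE.
(Corn, Corn): Farm 1 can switch to Wheat (40 → 86). Not NE.
(Corn, Soy): Farm 1 can switch to Canola (64 → 65). Not NE.
(Corn, Wheat): Farm 2 can switch to Soy (67 → 70). Not NE.
(Corn, Canola): Farm 1 can switch to Soy (16 → 70). Not NE.
(Soy, Barley): Farm 2 can switch to Wheat (56 → 88). Not NE.
(Soy, Corn): Farm 1 can switch to Corn (14 → 40). Not NE.
(Soy, Soy): Farm 1 can switch to Corn (53 → 64). Not NE.
(Soy, Wheat): Farm 1 can switch to Corn (74 → 96). Not NE.
(Soy, Canola): Farm 1 can switch to Wheat (70 → 91). Not NE.
(The remaining 10 profiles each have a profitable deviation by the same check.)

none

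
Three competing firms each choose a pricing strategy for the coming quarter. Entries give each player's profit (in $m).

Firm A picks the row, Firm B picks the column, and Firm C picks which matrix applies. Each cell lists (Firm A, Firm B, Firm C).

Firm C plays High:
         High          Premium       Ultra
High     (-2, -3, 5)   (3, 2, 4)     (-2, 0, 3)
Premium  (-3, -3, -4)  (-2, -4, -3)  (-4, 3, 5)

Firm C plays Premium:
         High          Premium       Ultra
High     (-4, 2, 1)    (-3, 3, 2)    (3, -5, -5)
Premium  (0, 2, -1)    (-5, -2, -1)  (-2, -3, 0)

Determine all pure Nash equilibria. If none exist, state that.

Firm A against (High, High): payoffs -2, -3 → best response High.
Firm A against (High, Premium): payoffs -4, 0 → best response Premium.
Firm A against (Premium, High): payoffs 3, -2 → best response High.
Firm A against (Premium, Premium): payoffs -3, -5 → best response High.
Firm A against (Ultra, High): payoffs -2, -4 → best response High.
Firm A against (Ultra, Premium): payoffs 3, -2 → best response High.
Firm B against (High, High): payoffs -3, 2, 0 → best response Premium.
Firm B against (High, Premium): payoffs 2, 3, -5 → best response Premium.
Firm B against (Premium, High): payoffs -3, -4, 3 → best response Ultra.
Firm B against (Premium, Premium): payoffs 2, -2, -3 → best response High.
Firm C against (High, High): payoffs 5, 1 → best response High.
Firm C against (High, Premium): payoffs 4, 2 → best response High.
Firm C against (High, Ultra): payoffs 3, -5 → best response High.
Firm C against (Premium, High): payoffs -4, -1 → best response Premium.
Firm C against (Premium, Premium): payoffs -3, -1 → best response Premium.
Firm C against (Premium, Ultra): payoffs 5, 0 → best response High.
Mutual best responses: (High, Premium, High); (Premium, High, Premium).

(High, Premium, High), (Premium, High, Premium)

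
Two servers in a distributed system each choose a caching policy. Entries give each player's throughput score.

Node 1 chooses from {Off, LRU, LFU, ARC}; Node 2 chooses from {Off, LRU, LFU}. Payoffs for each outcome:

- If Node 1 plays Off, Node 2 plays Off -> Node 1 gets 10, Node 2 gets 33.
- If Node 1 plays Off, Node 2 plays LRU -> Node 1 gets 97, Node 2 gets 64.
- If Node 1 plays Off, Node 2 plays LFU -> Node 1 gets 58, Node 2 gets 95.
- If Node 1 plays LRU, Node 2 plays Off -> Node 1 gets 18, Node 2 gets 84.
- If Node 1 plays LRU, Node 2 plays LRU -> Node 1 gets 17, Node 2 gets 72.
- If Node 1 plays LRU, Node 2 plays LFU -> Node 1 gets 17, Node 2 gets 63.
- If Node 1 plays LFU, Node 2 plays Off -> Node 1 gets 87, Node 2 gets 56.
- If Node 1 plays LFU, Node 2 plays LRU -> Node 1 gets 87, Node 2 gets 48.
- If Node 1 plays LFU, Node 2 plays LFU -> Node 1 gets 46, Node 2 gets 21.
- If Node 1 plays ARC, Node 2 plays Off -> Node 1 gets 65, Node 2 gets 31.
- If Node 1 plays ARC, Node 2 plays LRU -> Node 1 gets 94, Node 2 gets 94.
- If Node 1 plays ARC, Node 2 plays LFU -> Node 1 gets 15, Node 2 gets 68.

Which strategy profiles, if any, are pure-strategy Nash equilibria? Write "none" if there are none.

(Off, LFU) and (LFU, Off)

For each strategy profile, look for a profitable unilateral deviation.
(Off, Off): Node 1 can switch to LRU (10 → 18). Not NE.
(Off, LRU): Node 2 can switch to LFU (64 → 95). Not NE.
(Off, LFU): Node 1 gets 58, best alternative 46; Node 2 gets 95, best alternative 64. No profitable deviation — NE.
(LRU, Off): Node 1 can switch to LFU (18 → 87). Not NE.
(LRU, LRU): Node 1 can switch to Off (17 → 97). Not NE.
(LRU, LFU): Node 1 can switch to Off (17 → 58). Not NE.
(LFU, Off): Node 1 gets 87, best alternative 65; Node 2 gets 56, best alternative 48. No profitable deviation — NE.
(LFU, LRU): Node 1 can switch to Off (87 → 97). Not NE.
(LFU, LFU): Node 1 can switch to Off (46 → 58). Not NE.
(ARC, Off): Node 1 can switch to LFU (65 → 87). Not NE.
(ARC, LRU): Node 1 can switch to Off (94 → 97). Not NE.
(ARC, LFU): Node 1 can switch to Off (15 → 58). Not NE.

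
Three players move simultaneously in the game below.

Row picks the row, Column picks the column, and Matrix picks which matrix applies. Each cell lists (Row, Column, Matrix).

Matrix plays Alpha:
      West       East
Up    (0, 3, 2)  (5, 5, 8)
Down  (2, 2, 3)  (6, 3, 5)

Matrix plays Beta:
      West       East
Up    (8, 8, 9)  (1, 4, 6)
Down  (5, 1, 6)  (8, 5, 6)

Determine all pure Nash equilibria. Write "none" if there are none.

The pure Nash equilibria are (Up, West, Beta) and (Down, East, Beta).

Check each profile: it is a Nash equilibrium iff no player can strictly gain by switching unilaterally.
(Up, West, Alpha): Row can switch to Down (0 → 2). Not NE.
(Up, West, Beta): Row gets 8, best alternative 5; Column gets 8, best alternative 4; Matrix gets 9, best alternative 2. No profitable deviation — NE.
(Up, East, Alpha): Row can switch to Down (5 → 6). Not NE.
(Up, East, Beta): Row can switch to Down (1 → 8). Not NE.
(Down, West, Alpha): Column can switch to East (2 → 3). Not NE.
(Down, West, Beta): Row can switch to Up (5 → 8). Not NE.
(Down, East, Alpha): Matrix can switch to Beta (5 → 6). Not NE.
(Down, East, Beta): Row gets 8, best alternative 1; Column gets 5, best alternative 1; Matrix gets 6, best alternative 5. No profitable deviation — NE.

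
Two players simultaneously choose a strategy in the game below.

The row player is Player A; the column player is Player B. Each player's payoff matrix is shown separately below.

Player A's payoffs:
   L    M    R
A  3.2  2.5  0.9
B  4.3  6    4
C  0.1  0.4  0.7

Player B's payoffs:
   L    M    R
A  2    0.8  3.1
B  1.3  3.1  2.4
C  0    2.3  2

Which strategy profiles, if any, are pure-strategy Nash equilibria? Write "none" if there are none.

Player A against L: payoffs 3.2, 4.3, 0.1 → best response B.
Player A against M: payoffs 2.5, 6, 0.4 → best response B.
Player A against R: payoffs 0.9, 4, 0.7 → best response B.
Player B against A: payoffs 2, 0.8, 3.1 → best response R.
Player B against B: payoffs 1.3, 3.1, 2.4 → best response M.
Player B against C: payoffs 0, 2.3, 2 → best response M.
Mutual best responses: (B, M).

Pure NE: (B, M)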